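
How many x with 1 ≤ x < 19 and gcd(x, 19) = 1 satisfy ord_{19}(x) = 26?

φ(19) = 19 − 1 = 18 = 2 · 3^2.
Since (Z/19Z)^× is cyclic of order 18, the number of elements of order d is φ(d) when d | 18 and 0 otherwise.
26 does not divide 18, so no element of (Z/19Z)^× has order 26.

0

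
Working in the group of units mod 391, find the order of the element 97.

The order of 97 must divide φ(391) = φ(17·23) = (17−1)·(23−1) = 16·22 = 352 = 2^5 · 11.
Divisors of 352: 1, 2, 4, 8, 11, 16, 22, 32, 44, 88, 176, 352.
Compute 97^d (mod 391) for the divisors d until we hit 1:
97^1 ≡ 97 (mod 391)
97^2 ≡ 25 (mod 391)
97^4 ≡ 234 (mod 391)
97^8 ≡ 16 (mod 391)
97^11 ≡ 91 (mod 391)
97^16 ≡ 256 (mod 391)
97^22 ≡ 70 (mod 391)
97^32 ≡ 239 (mod 391)
97^44 ≡ 208 (mod 391)
97^88 ≡ 254 (mod 391)
97^176 ≡ 1 (mod 391) ✓
The smallest such exponent is 176, so the order of 97 is 176.

176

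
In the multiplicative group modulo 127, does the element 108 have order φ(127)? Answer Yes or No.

φ(127) = 127 − 1 = 126 = 2 · 3^2 · 7.
108 is a primitive root mod 127 iff 108^(φ(127)/q) ≢ 1 for every prime q | φ(127), i.e. q ∈ {2, 3, 7}.
108^63 ≡ 126 (mod 127)  [q = 2: ≢ 1 ✓]
108^42 ≡ 1 (mod 127)  [q = 3: ≡ 1 ✗]
108^18 ≡ 1 (mod 127)  [q = 7: ≡ 1 ✗]
108^42 ≡ 1 shows ord(108) | 42, strictly less than φ(127); not a primitive root.

No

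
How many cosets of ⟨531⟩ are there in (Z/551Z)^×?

36

By Lagrange's theorem, ord_551(531) divides φ(551) = φ(19·29) = (19−1)·(29−1) = 18·28 = 504 = 2^3 · 3^2 · 7.
Divisors of 504: 1, 2, 3, 4, 6, 7, 8, 9, 12, 14, 18, 21, 24, 28, 36, 42, 56, 63, 72, 84, 126, 168, 252, 504.
Check 531^d mod 551 for each divisor in increasing order:
531^1 ≡ 531 (mod 551)
531^2 ≡ 400 (mod 551)
531^3 ≡ 265 (mod 551)
531^4 ≡ 210 (mod 551)
531^6 ≡ 248 (mod 551)
531^7 ≡ 550 (mod 551)
531^8 ≡ 20 (mod 551)
531^9 ≡ 151 (mod 551)
531^12 ≡ 343 (mod 551)
531^14 ≡ 1 (mod 551) ✓
The order of 531 is 14, so the subgroup it generates has 14 elements.
[(Z/551Z)^× : ⟨531⟩] = 504/14 = 36.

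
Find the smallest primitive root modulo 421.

φ(421) = 421 − 1 = 420 = 2^2 · 3 · 5 · 7.
Test candidates g = 2, 3, … against the prime factors q ∈ {2, 3, 5, 7} of φ(421): g is a generator iff g^(420/q) ≢ 1 for every such q.
g = 2: 2^210 ≡ 420; 2^140 ≡ 400; 2^84 ≡ 279; 2^60 ≡ 370 — none is 1, so 2 is a primitive root.
The smallest primitive root modulo 421 is 2.

2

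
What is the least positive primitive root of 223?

3

φ(223) = 223 − 1 = 222 = 2 · 3 · 37.
g is a primitive root iff g^(222/q) ≢ 1 (mod 223) for each prime q ∈ {2, 3, 37}.
g = 2: 2^111 ≡ 1 — hits 1, so not a primitive root.
g = 3: 3^111 ≡ 222; 3^74 ≡ 183; 3^6 ≡ 60 — none is 1, so 3 is a primitive root.
The smallest primitive root modulo 223 is 3.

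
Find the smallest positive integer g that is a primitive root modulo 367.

6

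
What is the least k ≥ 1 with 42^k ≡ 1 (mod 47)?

23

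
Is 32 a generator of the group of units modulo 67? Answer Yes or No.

φ(67) = 67 − 1 = 66 = 2 · 3 · 11.
It suffices to check that the order of 32 is not a proper divisor of 66: compute 32^(66/q) for q ∈ {2, 3, 11}.
32^33 ≡ 66 (mod 67)  [q = 2: ≢ 1 ✓]
32^22 ≡ 29 (mod 67)  [q = 3: ≢ 1 ✓]
32^6 ≡ 25 (mod 67)  [q = 11: ≢ 1 ✓]
None equal 1, so ord_67(32) = 66: 32 is a primitive root.

Yes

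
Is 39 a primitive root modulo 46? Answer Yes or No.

No

φ(46) = φ(2)·φ(23) = 1·22 = 22 = 2 · 11.
39 is a primitive root mod 46 iff 39^(φ(46)/q) ≢ 1 for every prime q | φ(46), i.e. q ∈ {2, 11}.
39^11 ≡ 1 (mod 46)  [q = 2: ≡ 1 ✗]
39^2 ≡ 3 (mod 46)  [q = 11: ≢ 1 ✓]
The check at q = 2 fails, so 39 generates a proper subgroup.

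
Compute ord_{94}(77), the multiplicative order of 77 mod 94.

The order of 77 must divide φ(94) = φ(2)·φ(47) = 1·46 = 46 = 2 · 23.
Divisors of 46: 1, 2, 23, 46.
Check 77^d mod 94 for each divisor in increasing order:
77^1 ≡ 77 (mod 94)
77^2 ≡ 7 (mod 94)
77^23 ≡ 93 (mod 94)
77^46 ≡ 1 (mod 94) ✓
Therefore the multiplicative order of 77 modulo 94 is 46.

46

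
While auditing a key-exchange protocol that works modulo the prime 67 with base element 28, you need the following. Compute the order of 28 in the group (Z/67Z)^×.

Since 28 ∈ (Z/67Z)^×, its order divides φ(67) = 67 − 1 = 66 = 2 · 3 · 11.
Divisors of 66: 1, 2, 3, 6, 11, 22, 33, 66.
Evaluate successive powers at the divisors of 66:
28^1 ≡ 28 (mod 67)
28^2 ≡ 47 (mod 67)
28^3 ≡ 43 (mod 67)
28^6 ≡ 40 (mod 67)
28^11 ≡ 38 (mod 67)
28^22 ≡ 37 (mod 67)
28^33 ≡ 66 (mod 67)
28^66 ≡ 1 (mod 67) ✓
The smallest such exponent is 66, so the order of 28 is 66.

66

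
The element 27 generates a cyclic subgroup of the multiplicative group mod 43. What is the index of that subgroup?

The order of 27 must divide φ(43) = 43 − 1 = 42 = 2 · 3 · 7.
Divisors of 42: 1, 2, 3, 6, 7, 14, 21, 42.
Test each divisor d:
27^1 ≡ 27 (mod 43)
27^2 ≡ 41 (mod 43)
27^3 ≡ 32 (mod 43)
27^6 ≡ 35 (mod 43)
27^7 ≡ 42 (mod 43)
27^14 ≡ 1 (mod 43) ✓
Thus |⟨27⟩| = ord(27) = 14.
The index is φ(43) / ord(27) = 42 / 14 = 3.

3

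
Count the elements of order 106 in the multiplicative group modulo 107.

φ(107) = 107 − 1 = 106 = 2 · 53.
In a cyclic group of order 106, there are φ(d) elements of order d for each divisor d of 106, and zero for non-divisors.
106 = 2 · 53 divides 106, and φ(106) = 52.

52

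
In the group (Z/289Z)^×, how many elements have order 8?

4

φ(289) = φ(17^2) = 17·(17−1) = 272 = 2^4 · 17.
In a cyclic group of order 272, there are φ(d) elements of order d for each divisor d of 272, and zero for non-divisors.
8 = 2^3 divides 272, and φ(8) = 4.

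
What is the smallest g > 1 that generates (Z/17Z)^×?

3

φ(17) = 17 − 1 = 16 = 2^4.
g is a primitive root iff g^(16/q) ≢ 1 (mod 17) for each prime q ∈ {2}.
g = 2: 2^8 ≡ 1 — hits 1, so not a primitive root.
g = 3: 3^8 ≡ 16 — none is 1, so 3 is a primitive root.
Hence the least primitive root of 17 is 3.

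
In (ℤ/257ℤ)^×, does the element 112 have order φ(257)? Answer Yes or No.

φ(257) = 257 − 1 = 256 = 2^8.
An element g generates (Z/257Z)^× iff g^(256/q) ≢ 1 (mod 257) for each prime q ∈ {2}.
112^128 ≡ 256 (mod 257)  [q = 2: ≢ 1 ✓]
Every test exponent gives a nontrivial residue, hence 112 generates the full group.

Yes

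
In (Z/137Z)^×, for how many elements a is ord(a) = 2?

1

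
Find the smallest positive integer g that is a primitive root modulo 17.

3

φ(17) = 17 − 1 = 16 = 2^4.
Test candidates g = 2, 3, … against the prime factors q ∈ {2} of φ(17): g is a generator iff g^(16/q) ≢ 1 for every such q.
g = 2: 2^8 ≡ 1 — hits 1, so not a primitive root.
g = 3: 3^8 ≡ 16 — none is 1, so 3 is a primitive root.
The smallest primitive root modulo 17 is 3.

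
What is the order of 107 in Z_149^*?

Since 107 ∈ (Z/149Z)^×, its order divides φ(149) = 149 − 1 = 148 = 2^2 · 37.
Divisors of 148: 1, 2, 4, 37, 74, 148.
Test each divisor d:
107^1 ≡ 107 (mod 149)
107^2 ≡ 125 (mod 149)
107^4 ≡ 129 (mod 149)
107^37 ≡ 1 (mod 149) ✓
Therefore the multiplicative order of 107 modulo 149 is 37.

37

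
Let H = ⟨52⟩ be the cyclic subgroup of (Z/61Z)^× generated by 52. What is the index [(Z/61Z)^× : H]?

Since 52 ∈ (Z/61Z)^×, its order divides φ(61) = 61 − 1 = 60 = 2^2 · 3 · 5.
Divisors of 60: 1, 2, 3, 4, 5, 6, 10, 12, 15, 20, 30, 60.
Test each divisor d:
52^1 ≡ 52
52^2 ≡ 20
52^3 ≡ 3
52^4 ≡ 34
52^5 ≡ 60
52^6 ≡ 9
52^10 ≡ 1
So ord_61(52) = 10, hence |⟨52⟩| = 10.
The index is φ(61) / ord(52) = 60 / 10 = 6.

6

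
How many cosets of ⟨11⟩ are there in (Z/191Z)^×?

5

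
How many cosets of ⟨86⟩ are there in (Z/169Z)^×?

3

By Lagrange's theorem, ord_169(86) divides φ(169) = φ(13^2) = 13·(13−1) = 156 = 2^2 · 3 · 13.
Divisors of 156: 1, 2, 3, 4, 6, 12, 13, 26, 39, 52, 78, 156.
Check 86^d mod 169 for each divisor in increasing order:
86^1 ≡ 86 (mod 169)
86^2 ≡ 129 (mod 169)
86^3 ≡ 109 (mod 169)
86^4 ≡ 79 (mod 169)
86^6 ≡ 51 (mod 169)
86^12 ≡ 66 (mod 169)
86^13 ≡ 99 (mod 169)
86^26 ≡ 168 (mod 169)
86^39 ≡ 70 (mod 169)
86^52 ≡ 1 (mod 169) ✓
Thus |⟨86⟩| = ord(86) = 52.
The index is φ(169) / ord(86) = 156 / 52 = 3.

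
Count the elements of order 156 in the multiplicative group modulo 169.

φ(169) = φ(13^2) = 13·(13−1) = 156 = 2^2 · 3 · 13.
(Z/169Z)^× is cyclic (|G| = 156); a cyclic group of order m has exactly φ(d) elements of each order d | m, and none otherwise.
156 = 2^2 · 3 · 13 divides 156, and φ(156) = 48.

48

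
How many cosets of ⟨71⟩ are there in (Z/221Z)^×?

By Lagrange's theorem, ord_221(71) divides φ(221) = φ(13·17) = (13−1)·(17−1) = 12·16 = 192 = 2^6 · 3.
Divisors of 192: 1, 2, 3, 4, 6, 8, 12, 16, 24, 32, 48, 64, 96, 192.
Evaluate successive powers at the divisors of 192:
71^1 ≡ 71 (mod 221)
71^2 ≡ 179 (mod 221)
71^3 ≡ 112 (mod 221)
71^4 ≡ 217 (mod 221)
71^6 ≡ 168 (mod 221)
71^8 ≡ 16 (mod 221)
71^12 ≡ 157 (mod 221)
71^16 ≡ 35 (mod 221)
71^24 ≡ 118 (mod 221)
71^32 ≡ 120 (mod 221)
71^48 ≡ 1 (mod 221) ✓
The order of 71 is 48, so the subgroup it generates has 48 elements.
[(Z/221Z)^× : ⟨71⟩] = 192/48 = 4.

4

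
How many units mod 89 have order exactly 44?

φ(89) = 89 − 1 = 88 = 2^3 · 11.
Since (Z/89Z)^× is cyclic of order 88, the number of elements of order d is φ(d) when d | 88 and 0 otherwise.
44 = 2^2 · 11 divides 88, and φ(44) = 20.

20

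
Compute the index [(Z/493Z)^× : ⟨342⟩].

8

By Lagrange's theorem, ord_493(342) divides φ(493) = φ(17·29) = (17−1)·(29−1) = 16·28 = 448 = 2^6 · 7.
Divisors of 448: 1, 2, 4, 7, 8, 14, 16, 28, 32, 56, 64, 112, 224, 448.
Evaluate successive powers at the divisors of 448:
342^1 ≡ 342
342^2 ≡ 123
342^4 ≡ 339
342^7 ≡ 349
342^8 ≡ 52
342^14 ≡ 30
342^16 ≡ 239
342^28 ≡ 407
342^32 ≡ 426
342^56 ≡ 1
Thus |⟨342⟩| = ord(342) = 56.
The index is φ(493) / ord(342) = 448 / 56 = 8.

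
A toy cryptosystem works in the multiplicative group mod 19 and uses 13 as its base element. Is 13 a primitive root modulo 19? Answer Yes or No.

φ(19) = 19 − 1 = 18 = 2 · 3^2.
Test 13^(18/q) mod 19 for each prime factor q of 18:
13^9 ≡ 18 (mod 19)  [q = 2: ≢ 1 ✓]
13^6 ≡ 11 (mod 19)  [q = 3: ≢ 1 ✓]
Every test exponent gives a nontrivial residue, hence 13 generates the full group.

Yes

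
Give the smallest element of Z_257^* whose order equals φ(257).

3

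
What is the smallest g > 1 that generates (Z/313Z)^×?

10

φ(313) = 313 − 1 = 312 = 2^3 · 3 · 13.
g is a primitive root iff g^(312/q) ≢ 1 (mod 313) for each prime q ∈ {2, 3, 13}.
g = 2: 2^156 ≡ 1 — hits 1, so not a primitive root.
g = 3: 3^156 ≡ 1 — hits 1, so not a primitive root.
g = 4: 4^156 ≡ 1 — hits 1, so not a primitive root.
g = 5: 5^156 ≡ 312; 5^104 ≡ 1 — hits 1, so not a primitive root.
g = 6: 6^156 ≡ 1 — hits 1, so not a primitive root.
g = 7: 7^156 ≡ 312; 7^104 ≡ 1 — hits 1, so not a primitive root.
g = 8: 8^156 ≡ 1 — hits 1, so not a primitive root.
g = 9: 9^156 ≡ 1 — hits 1, so not a primitive root.
g = 10: 10^156 ≡ 312; 10^104 ≡ 214; 10^24 ≡ 103 — none is 1, so 10 is a primitive root.
So 10 is the smallest generator of (Z/313Z)^×.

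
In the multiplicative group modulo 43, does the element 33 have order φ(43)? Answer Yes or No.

φ(43) = 43 − 1 = 42 = 2 · 3 · 7.
An element g generates (Z/43Z)^× iff g^(42/q) ≢ 1 (mod 43) for each prime q ∈ {2, 3, 7}.
33^21 ≡ 42 (mod 43)  [q = 2: ≢ 1 ✓]
33^14 ≡ 36 (mod 43)  [q = 3: ≢ 1 ✓]
33^6 ≡ 35 (mod 43)  [q = 7: ≢ 1 ✓]
All checks pass, so 33 has order 42 and is a primitive root modulo 43.

Yes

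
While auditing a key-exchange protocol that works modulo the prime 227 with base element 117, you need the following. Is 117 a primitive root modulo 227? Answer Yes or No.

Yes

φ(227) = 227 − 1 = 226 = 2 · 113.
117 is a primitive root mod 227 iff 117^(φ(227)/q) ≢ 1 for every prime q | φ(227), i.e. q ∈ {2, 113}.
117^113 ≡ 226 (mod 227)  [q = 2: ≢ 1 ✓]
117^2 ≡ 69 (mod 227)  [q = 113: ≢ 1 ✓]
All checks pass, so 117 has order 226 and is a primitive root modulo 227.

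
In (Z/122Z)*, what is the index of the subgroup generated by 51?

1

By Lagrange's theorem, ord_122(51) divides φ(122) = φ(2)·φ(61) = 1·60 = 60 = 2^2 · 3 · 5.
Divisors of 60: 1, 2, 3, 4, 5, 6, 10, 12, 15, 20, 30, 60.
Compute 51^d (mod 122) for the divisors d until we hit 1:
51^1 ≡ 51
51^2 ≡ 39
51^3 ≡ 37
51^4 ≡ 57
51^5 ≡ 101
51^6 ≡ 27
51^10 ≡ 75
51^12 ≡ 119
51^15 ≡ 11
51^20 ≡ 13
51^30 ≡ 121
51^60 ≡ 1
Thus |⟨51⟩| = ord(51) = 60.
[(Z/122Z)^× : ⟨51⟩] = 60/60 = 1.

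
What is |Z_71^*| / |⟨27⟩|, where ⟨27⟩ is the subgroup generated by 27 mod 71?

2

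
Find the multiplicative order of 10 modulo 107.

Since 10 ∈ (Z/107Z)^×, its order divides φ(107) = 107 − 1 = 106 = 2 · 53.
Divisors of 106: 1, 2, 53, 106.
Evaluate successive powers at the divisors of 106:
10^1 ≡ 10 (mod 107)
10^2 ≡ 100 (mod 107)
10^53 ≡ 1 (mod 107) ✓
Therefore the multiplicative order of 10 modulo 107 is 53.

53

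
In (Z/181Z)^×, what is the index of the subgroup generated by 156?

6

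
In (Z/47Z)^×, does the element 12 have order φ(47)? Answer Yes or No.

φ(47) = 47 − 1 = 46 = 2 · 23.
12 is a primitive root mod 47 iff 12^(φ(47)/q) ≢ 1 for every prime q | φ(47), i.e. q ∈ {2, 23}.
12^23 ≡ 1 (mod 47)  [q = 2: ≡ 1 ✗]
12^2 ≡ 3 (mod 47)  [q = 23: ≢ 1 ✓]
The check at q = 2 fails, so 12 generates a proper subgroup.

No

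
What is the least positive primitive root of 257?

3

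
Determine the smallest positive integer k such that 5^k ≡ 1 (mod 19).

9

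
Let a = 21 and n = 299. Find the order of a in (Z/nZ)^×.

44

ord(21) | φ(299) = φ(13·23) = (13−1)·(23−1) = 12·22 = 264 = 2^3 · 3 · 11.
Divisors of 264: 1, 2, 3, 4, 6, 8, 11, 12, 22, 24, 33, 44, 66, 88, 132, 264.
Test each divisor d:
21^1 ≡ 21
21^2 ≡ 142
21^3 ≡ 291
21^4 ≡ 131
21^6 ≡ 64
21^8 ≡ 118
21^11 ≡ 252
21^12 ≡ 209
21^22 ≡ 116
21^24 ≡ 27
21^33 ≡ 229
21^44 ≡ 1
Therefore the multiplicative order of 21 modulo 299 is 44.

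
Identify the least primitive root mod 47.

5

φ(47) = 47 − 1 = 46 = 2 · 23.
Test candidates g = 2, 3, … against the prime factors q ∈ {2, 23} of φ(47): g is a generator iff g^(46/q) ≢ 1 for every such q.
g = 2: 2^23 ≡ 1 — hits 1, so not a primitive root.
g = 3: 3^23 ≡ 1 — hits 1, so not a primitive root.
g = 4: 4^23 ≡ 1 — hits 1, so not a primitive root.
g = 5: 5^23 ≡ 46; 5^2 ≡ 25 — none is 1, so 5 is a primitive root.
So 5 is the smallest generator of (Z/47Z)^×.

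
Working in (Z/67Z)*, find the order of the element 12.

The order of 12 must divide φ(67) = 67 − 1 = 66 = 2 · 3 · 11.
Divisors of 66: 1, 2, 3, 6, 11, 22, 33, 66.
Evaluate successive powers at the divisors of 66:
12^1 ≡ 12
12^2 ≡ 10
12^3 ≡ 53
12^6 ≡ 62
12^11 ≡ 30
12^22 ≡ 29
12^33 ≡ 66
12^66 ≡ 1
So ord_67(12) = 66.

66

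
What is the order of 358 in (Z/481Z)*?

ord(358) | φ(481) = φ(13·37) = (13−1)·(37−1) = 12·36 = 432 = 2^4 · 3^3.
Divisors of 432: 1, 2, 3, 4, 6, 8, 9, 12, 16, 18, 24, 27, 36, 48, 54, 72, 108, 144, 216, 432.
Evaluate successive powers at the divisors of 432:
358^1 ≡ 358 (mod 481)
358^2 ≡ 218 (mod 481)
358^3 ≡ 122 (mod 481)
358^4 ≡ 386 (mod 481)
358^6 ≡ 454 (mod 481)
358^8 ≡ 367 (mod 481)
358^9 ≡ 73 (mod 481)
358^12 ≡ 248 (mod 481)
358^16 ≡ 9 (mod 481)
358^18 ≡ 38 (mod 481)
358^24 ≡ 417 (mod 481)
358^27 ≡ 369 (mod 481)
358^36 ≡ 1 (mod 481) ✓
Therefore the multiplicative order of 358 modulo 481 is 36.

36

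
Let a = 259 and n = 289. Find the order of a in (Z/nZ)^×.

Since 259 ∈ (Z/289Z)^×, its order divides φ(289) = φ(17^2) = 17·(17−1) = 272 = 2^4 · 17.
Divisors of 272: 1, 2, 4, 8, 16, 17, 34, 68, 136, 272.
Evaluate successive powers at the divisors of 272:
259^1 ≡ 259 (mod 289)
259^2 ≡ 33 (mod 289)
259^4 ≡ 222 (mod 289)
259^8 ≡ 154 (mod 289)
259^16 ≡ 18 (mod 289)
259^17 ≡ 38 (mod 289)
259^34 ≡ 288 (mod 289)
259^68 ≡ 1 (mod 289) ✓
So ord_289(259) = 68.

68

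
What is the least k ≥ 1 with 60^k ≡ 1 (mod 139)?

The order of 60 must divide φ(139) = 139 − 1 = 138 = 2 · 3 · 23.
Divisors of 138: 1, 2, 3, 6, 23, 46, 69, 138.
Compute 60^d (mod 139) for the divisors d until we hit 1:
60^1 ≡ 60
60^2 ≡ 125
60^3 ≡ 133
60^6 ≡ 36
60^23 ≡ 138
60^46 ≡ 1
Therefore the multiplicative order of 60 modulo 139 is 46.

46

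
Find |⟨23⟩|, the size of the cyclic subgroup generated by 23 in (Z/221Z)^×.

48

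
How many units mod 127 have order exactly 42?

φ(127) = 127 − 1 = 126 = 2 · 3^2 · 7.
Since (Z/127Z)^× is cyclic of order 126, the number of elements of order d is φ(d) when d | 126 and 0 otherwise.
42 = 2 · 3 · 7 divides 126, and φ(42) = 12.

12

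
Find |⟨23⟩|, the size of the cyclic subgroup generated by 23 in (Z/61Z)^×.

20

The order of 23 must divide φ(61) = 61 − 1 = 60 = 2^2 · 3 · 5.
Divisors of 60: 1, 2, 3, 4, 5, 6, 10, 12, 15, 20, 30, 60.
Evaluate successive powers at the divisors of 60:
23^1 ≡ 23 (mod 61)
23^2 ≡ 41 (mod 61)
23^3 ≡ 28 (mod 61)
23^4 ≡ 34 (mod 61)
23^5 ≡ 50 (mod 61)
23^6 ≡ 52 (mod 61)
23^10 ≡ 60 (mod 61)
23^12 ≡ 20 (mod 61)
23^15 ≡ 11 (mod 61)
23^20 ≡ 1 (mod 61) ✓
The smallest such exponent is 20, so the order of 23 is 20.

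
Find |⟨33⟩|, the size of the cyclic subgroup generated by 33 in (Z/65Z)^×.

By Lagrange's theorem, ord_65(33) divides φ(65) = φ(5·13) = (5−1)·(13−1) = 4·12 = 48 = 2^4 · 3.
Divisors of 48: 1, 2, 3, 4, 6, 8, 12, 16, 24, 48.
Compute 33^d (mod 65) for the divisors d until we hit 1:
33^1 ≡ 33 (mod 65)
33^2 ≡ 49 (mod 65)
33^3 ≡ 57 (mod 65)
33^4 ≡ 61 (mod 65)
33^6 ≡ 64 (mod 65)
33^8 ≡ 16 (mod 65)
33^12 ≡ 1 (mod 65) ✓
So ord_65(33) = 12.

12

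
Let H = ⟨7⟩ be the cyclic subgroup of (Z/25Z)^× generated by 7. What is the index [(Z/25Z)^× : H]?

Since 7 ∈ (Z/25Z)^×, its order divides φ(25) = φ(5^2) = 5·(5−1) = 20 = 2^2 · 5.
Divisors of 20: 1, 2, 4, 5, 10, 20.
Test each divisor d:
7^1 ≡ 7 (mod 25)
7^2 ≡ 24 (mod 25)
7^4 ≡ 1 (mod 25) ✓
So ord_25(7) = 4, hence |⟨7⟩| = 4.
[(Z/25Z)^× : ⟨7⟩] = 20/4 = 5.

5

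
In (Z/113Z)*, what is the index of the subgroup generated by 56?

ord(56) | φ(113) = 113 − 1 = 112 = 2^4 · 7.
Divisors of 112: 1, 2, 4, 7, 8, 14, 16, 28, 56, 112.
Evaluate successive powers at the divisors of 112:
56^1 ≡ 56 (mod 113)
56^2 ≡ 85 (mod 113)
56^4 ≡ 106 (mod 113)
56^7 ≡ 15 (mod 113)
56^8 ≡ 49 (mod 113)
56^14 ≡ 112 (mod 113)
56^16 ≡ 28 (mod 113)
56^28 ≡ 1 (mod 113) ✓
So ord_113(56) = 28, hence |⟨56⟩| = 28.
The index is φ(113) / ord(56) = 112 / 28 = 4.

4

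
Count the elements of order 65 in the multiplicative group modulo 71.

φ(71) = 71 − 1 = 70 = 2 · 5 · 7.
(Z/71Z)^× is cyclic (|G| = 70); a cyclic group of order m has exactly φ(d) elements of each order d | m, and none otherwise.
65 does not divide 70, so no element of (Z/71Z)^× has order 65.

0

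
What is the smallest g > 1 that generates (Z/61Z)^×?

2

φ(61) = 61 − 1 = 60 = 2^2 · 3 · 5.
g is a primitive root iff g^(60/q) ≢ 1 (mod 61) for each prime q ∈ {2, 3, 5}.
g = 2: 2^30 ≡ 60; 2^20 ≡ 47; 2^12 ≡ 9 — none is 1, so 2 is a primitive root.
The smallest primitive root modulo 61 is 2.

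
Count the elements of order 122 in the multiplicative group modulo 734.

φ(734) = φ(2)·φ(367) = 1·366 = 366 = 2 · 3 · 61.
In a cyclic group of order 366, there are φ(d) elements of order d for each divisor d of 366, and zero for non-divisors.
122 = 2 · 61 divides 366, and φ(122) = 60.

60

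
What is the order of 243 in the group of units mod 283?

282

ord(243) | φ(283) = 283 − 1 = 282 = 2 · 3 · 47.
Divisors of 282: 1, 2, 3, 6, 47, 94, 141, 282.
Compute 243^d (mod 283) for the divisors d until we hit 1:
243^1 ≡ 243
243^2 ≡ 185
243^3 ≡ 241
243^6 ≡ 66
243^47 ≡ 45
243^94 ≡ 44
243^141 ≡ 282
243^282 ≡ 1
The smallest such exponent is 282, so the order of 243 is 282.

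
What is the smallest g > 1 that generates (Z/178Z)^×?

3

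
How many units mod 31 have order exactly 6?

2

φ(31) = 31 − 1 = 30 = 2 · 3 · 5.
(Z/31Z)^× is cyclic (|G| = 30); a cyclic group of order m has exactly φ(d) elements of each order d | m, and none otherwise.
6 = 2 · 3 divides 30, and φ(6) = 2.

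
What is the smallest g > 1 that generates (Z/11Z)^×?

φ(11) = 11 − 1 = 10 = 2 · 5.
Test candidates g = 2, 3, … against the prime factors q ∈ {2, 5} of φ(11): g is a generator iff g^(10/q) ≢ 1 for every such q.
g = 2: 2^5 ≡ 10; 2^2 ≡ 4 — none is 1, so 2 is a primitive root.
Hence the least primitive root of 11 is 2.

2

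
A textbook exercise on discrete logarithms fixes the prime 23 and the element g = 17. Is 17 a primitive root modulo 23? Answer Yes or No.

Yes

φ(23) = 23 − 1 = 22 = 2 · 11.
Test 17^(22/q) mod 23 for each prime factor q of 22:
17^11 ≡ 22 (mod 23)  [q = 2: ≢ 1 ✓]
17^2 ≡ 13 (mod 23)  [q = 11: ≢ 1 ✓]
All checks pass, so 17 has order 22 and is a primitive root modulo 23.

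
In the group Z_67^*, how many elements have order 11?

10

φ(67) = 67 − 1 = 66 = 2 · 3 · 11.
In a cyclic group of order 66, there are φ(d) elements of order d for each divisor d of 66, and zero for non-divisors.
11 | 66, and φ(11) = 11 − 1 = 10.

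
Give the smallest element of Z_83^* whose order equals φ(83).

φ(83) = 83 − 1 = 82 = 2 · 41.
g is a primitive root iff g^(82/q) ≢ 1 (mod 83) for each prime q ∈ {2, 41}.
g = 2: 2^41 ≡ 82; 2^2 ≡ 4 — none is 1, so 2 is a primitive root.
The smallest primitive root modulo 83 is 2.

2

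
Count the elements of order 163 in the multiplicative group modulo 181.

0

φ(181) = 181 − 1 = 180 = 2^2 · 3^2 · 5.
Since (Z/181Z)^× is cyclic of order 180, the number of elements of order d is φ(d) when d | 180 and 0 otherwise.
163 does not divide 180, so no element of (Z/181Z)^× has order 163.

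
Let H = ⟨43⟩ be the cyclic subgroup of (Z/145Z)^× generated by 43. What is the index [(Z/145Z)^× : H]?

The order of 43 must divide φ(145) = φ(5·29) = (5−1)·(29−1) = 4·28 = 112 = 2^4 · 7.
Divisors of 112: 1, 2, 4, 7, 8, 14, 16, 28, 56, 112.
Compute 43^d (mod 145) for the divisors d until we hit 1:
43^1 ≡ 43 (mod 145)
43^2 ≡ 109 (mod 145)
43^4 ≡ 136 (mod 145)
43^7 ≡ 12 (mod 145)
43^8 ≡ 81 (mod 145)
43^14 ≡ 144 (mod 145)
43^16 ≡ 36 (mod 145)
43^28 ≡ 1 (mod 145) ✓
So ord_145(43) = 28, hence |⟨43⟩| = 28.
[(Z/145Z)^× : ⟨43⟩] = 112/28 = 4.

4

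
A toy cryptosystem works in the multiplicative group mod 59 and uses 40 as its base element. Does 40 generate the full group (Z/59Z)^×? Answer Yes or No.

Yes

φ(59) = 59 − 1 = 58 = 2 · 29.
It suffices to check that the order of 40 is not a proper divisor of 58: compute 40^(58/q) for q ∈ {2, 29}.
40^29 ≡ 58 (mod 59)  [q = 2: ≢ 1 ✓]
40^2 ≡ 7 (mod 59)  [q = 29: ≢ 1 ✓]
None equal 1, so ord_59(40) = 58: 40 is a primitive root.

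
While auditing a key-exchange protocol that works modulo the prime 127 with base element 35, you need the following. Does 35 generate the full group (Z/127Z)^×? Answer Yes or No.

No

φ(127) = 127 − 1 = 126 = 2 · 3^2 · 7.
An element g generates (Z/127Z)^× iff g^(126/q) ≢ 1 (mod 127) for each prime q ∈ {2, 3, 7}.
35^63 ≡ 1 (mod 127)  [q = 2: ≡ 1 ✗]
35^42 ≡ 107 (mod 127)  [q = 3: ≢ 1 ✓]
35^18 ≡ 32 (mod 127)  [q = 7: ≢ 1 ✓]
35^63 ≡ 1 shows ord(35) | 63, strictly less than φ(127); not a primitive root.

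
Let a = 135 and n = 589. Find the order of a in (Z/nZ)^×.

90

The order of 135 must divide φ(589) = φ(19·31) = (19−1)·(31−1) = 18·30 = 540 = 2^2 · 3^3 · 5.
Divisors of 540: 1, 2, 3, 4, 5, 6, 9, 10, 12, 15, 18, 20, 27, 30, 36, 45, 54, 60, 90, 108, 135, 180, 270, 540.
Test each divisor d:
135^1 ≡ 135 (mod 589)
135^2 ≡ 555 (mod 589)
135^3 ≡ 122 (mod 589)
135^4 ≡ 567 (mod 589)
135^5 ≡ 564 (mod 589)
135^6 ≡ 159 (mod 589)
135^9 ≡ 550 (mod 589)
135^10 ≡ 36 (mod 589)
135^12 ≡ 543 (mod 589)
135^15 ≡ 278 (mod 589)
135^18 ≡ 343 (mod 589)
135^20 ≡ 118 (mod 589)
135^27 ≡ 170 (mod 589)
135^30 ≡ 125 (mod 589)
135^36 ≡ 438 (mod 589)
135^45 ≡ 588 (mod 589)
135^54 ≡ 39 (mod 589)
135^60 ≡ 311 (mod 589)
135^90 ≡ 1 (mod 589) ✓
Hence ord(135) = 90.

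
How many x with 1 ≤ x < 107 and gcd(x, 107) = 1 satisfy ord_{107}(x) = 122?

0

φ(107) = 107 − 1 = 106 = 2 · 53.
(Z/107Z)^× is cyclic (|G| = 106); a cyclic group of order m has exactly φ(d) elements of each order d | m, and none otherwise.
122 does not divide 106, so no element of (Z/107Z)^× has order 122.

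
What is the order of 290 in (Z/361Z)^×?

Since 290 ∈ (Z/361Z)^×, its order divides φ(361) = φ(19^2) = 19·(19−1) = 342 = 2 · 3^2 · 19.
Divisors of 342: 1, 2, 3, 6, 9, 18, 19, 38, 57, 114, 171, 342.
Evaluate successive powers at the divisors of 342:
290^1 ≡ 290
290^2 ≡ 348
290^3 ≡ 201
290^6 ≡ 330
290^9 ≡ 267
290^18 ≡ 172
290^19 ≡ 62
290^38 ≡ 234
290^57 ≡ 68
290^114 ≡ 292
290^171 ≡ 1
Therefore the multiplicative order of 290 modulo 361 is 171.

171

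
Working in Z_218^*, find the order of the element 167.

108

Since 167 ∈ (Z/218Z)^×, its order divides φ(218) = φ(2)·φ(109) = 1·108 = 108 = 2^2 · 3^3.
Divisors of 108: 1, 2, 3, 4, 6, 9, 12, 18, 27, 36, 54, 108.
Test each divisor d:
167^1 ≡ 167 (mod 218)
167^2 ≡ 203 (mod 218)
167^3 ≡ 111 (mod 218)
167^4 ≡ 7 (mod 218)
167^6 ≡ 113 (mod 218)
167^9 ≡ 117 (mod 218)
167^12 ≡ 125 (mod 218)
167^18 ≡ 173 (mod 218)
167^27 ≡ 185 (mod 218)
167^36 ≡ 63 (mod 218)
167^54 ≡ 217 (mod 218)
167^108 ≡ 1 (mod 218) ✓
The smallest such exponent is 108, so the order of 167 is 108.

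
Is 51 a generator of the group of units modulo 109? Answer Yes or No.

Yes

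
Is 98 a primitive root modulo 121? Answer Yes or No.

φ(121) = φ(11^2) = 11·(11−1) = 110 = 2 · 5 · 11.
98 is a primitive root mod 121 iff 98^(φ(121)/q) ≢ 1 for every prime q | φ(121), i.e. q ∈ {2, 5, 11}.
98^55 ≡ 120 (mod 121)  [q = 2: ≢ 1 ✓]
98^22 ≡ 1 (mod 121)  [q = 5: ≡ 1 ✗]
98^10 ≡ 100 (mod 121)  [q = 11: ≢ 1 ✓]
98^22 ≡ 1 shows ord(98) | 22, strictly less than φ(121); not a primitive root.

No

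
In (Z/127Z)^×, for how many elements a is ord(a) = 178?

0

φ(127) = 127 − 1 = 126 = 2 · 3^2 · 7.
Since (Z/127Z)^× is cyclic of order 126, the number of elements of order d is φ(d) when d | 126 and 0 otherwise.
Here 126 is not a multiple of 178, so there are no elements of order 178.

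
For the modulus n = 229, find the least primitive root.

6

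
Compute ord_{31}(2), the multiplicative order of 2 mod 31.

Since 2 ∈ (Z/31Z)^×, its order divides φ(31) = 31 − 1 = 30 = 2 · 3 · 5.
Divisors of 30: 1, 2, 3, 5, 6, 10, 15, 30.
Test each divisor d:
2^1 ≡ 2 (mod 31)
2^2 ≡ 4 (mod 31)
2^3 ≡ 8 (mod 31)
2^5 ≡ 1 (mod 31) ✓
The smallest such exponent is 5, so the order of 2 is 5.

5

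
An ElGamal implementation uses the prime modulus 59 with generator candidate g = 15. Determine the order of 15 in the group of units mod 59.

29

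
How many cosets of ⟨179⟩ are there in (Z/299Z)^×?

The order of 179 must divide φ(299) = φ(13·23) = (13−1)·(23−1) = 12·22 = 264 = 2^3 · 3 · 11.
Divisors of 264: 1, 2, 3, 4, 6, 8, 11, 12, 22, 24, 33, 44, 66, 88, 132, 264.
Evaluate successive powers at the divisors of 264:
179^1 ≡ 179
179^2 ≡ 48
179^3 ≡ 220
179^4 ≡ 211
179^6 ≡ 261
179^8 ≡ 269
179^11 ≡ 277
179^12 ≡ 248
179^22 ≡ 185
179^24 ≡ 209
179^33 ≡ 116
179^44 ≡ 139
179^66 ≡ 1
Thus |⟨179⟩| = ord(179) = 66.
The index is φ(299) / ord(179) = 264 / 66 = 4.

4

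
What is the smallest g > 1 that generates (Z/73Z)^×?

φ(73) = 73 − 1 = 72 = 2^3 · 3^2.
Test candidates g = 2, 3, … against the prime factors q ∈ {2, 3} of φ(73): g is a generator iff g^(72/q) ≢ 1 for every such q.
g = 2: 2^36 ≡ 1 — hits 1, so not a primitive root.
g = 3: 3^36 ≡ 1 — hits 1, so not a primitive root.
g = 4: 4^36 ≡ 1 — hits 1, so not a primitive root.
g = 5: 5^36 ≡ 72; 5^24 ≡ 8 — none is 1, so 5 is a primitive root.
Hence the least primitive root of 73 is 5.

5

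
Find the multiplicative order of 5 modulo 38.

9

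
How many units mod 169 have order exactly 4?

2

φ(169) = φ(13^2) = 13·(13−1) = 156 = 2^2 · 3 · 13.
(Z/169Z)^× is cyclic (|G| = 156); a cyclic group of order m has exactly φ(d) elements of each order d | m, and none otherwise.
4 = 2^2 divides 156, and φ(4) = 2.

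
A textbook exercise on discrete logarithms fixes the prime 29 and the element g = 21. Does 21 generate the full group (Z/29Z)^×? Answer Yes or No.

Yes

φ(29) = 29 − 1 = 28 = 2^2 · 7.
21 is a primitive root mod 29 iff 21^(φ(29)/q) ≢ 1 for every prime q | φ(29), i.e. q ∈ {2, 7}.
21^14 ≡ 28 (mod 29)  [q = 2: ≢ 1 ✓]
21^4 ≡ 7 (mod 29)  [q = 7: ≢ 1 ✓]
Every test exponent gives a nontrivial residue, hence 21 generates the full group.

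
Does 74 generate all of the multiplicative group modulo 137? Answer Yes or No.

φ(137) = 137 − 1 = 136 = 2^3 · 17.
It suffices to check that the order of 74 is not a proper divisor of 136: compute 74^(136/q) for q ∈ {2, 17}.
74^68 ≡ 1 (mod 137)  [q = 2: ≡ 1 ✗]
74^8 ≡ 119 (mod 137)  [q = 17: ≢ 1 ✓]
74^68 ≡ 1 shows ord(74) | 68, strictly less than φ(137); not a primitive root.

No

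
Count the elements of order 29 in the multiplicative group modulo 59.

28

φ(59) = 59 − 1 = 58 = 2 · 29.
(Z/59Z)^× is cyclic (|G| = 58); a cyclic group of order m has exactly φ(d) elements of each order d | m, and none otherwise.
29 | 58, and φ(29) = 29 − 1 = 28.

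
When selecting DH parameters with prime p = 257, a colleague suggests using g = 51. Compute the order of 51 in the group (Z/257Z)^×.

256

The order of 51 must divide φ(257) = 257 − 1 = 256 = 2^8.
Divisors of 256: 1, 2, 4, 8, 16, 32, 64, 128, 256.
Evaluate successive powers at the divisors of 256:
51^1 ≡ 51 (mod 257)
51^2 ≡ 31 (mod 257)
51^4 ≡ 190 (mod 257)
51^8 ≡ 120 (mod 257)
51^16 ≡ 8 (mod 257)
51^32 ≡ 64 (mod 257)
51^64 ≡ 241 (mod 257)
51^128 ≡ 256 (mod 257)
51^256 ≡ 1 (mod 257) ✓
Therefore the multiplicative order of 51 modulo 257 is 256.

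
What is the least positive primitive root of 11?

2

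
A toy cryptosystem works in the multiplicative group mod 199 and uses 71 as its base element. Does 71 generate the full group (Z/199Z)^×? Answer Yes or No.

φ(199) = 199 − 1 = 198 = 2 · 3^2 · 11.
An element g generates (Z/199Z)^× iff g^(198/q) ≢ 1 (mod 199) for each prime q ∈ {2, 3, 11}.
71^99 ≡ 198 (mod 199)  [q = 2: ≢ 1 ✓]
71^66 ≡ 106 (mod 199)  [q = 3: ≢ 1 ✓]
71^18 ≡ 188 (mod 199)  [q = 11: ≢ 1 ✓]
None equal 1, so ord_199(71) = 198: 71 is a primitive root.

Yes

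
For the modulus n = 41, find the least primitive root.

6

φ(41) = 41 − 1 = 40 = 2^3 · 5.
g is a primitive root iff g^(40/q) ≢ 1 (mod 41) for each prime q ∈ {2, 5}.
g = 2: 2^20 ≡ 1 — hits 1, so not a primitive root.
g = 3: 3^20 ≡ 40; 3^8 ≡ 1 — hits 1, so not a primitive root.
g = 4: 4^20 ≡ 1 — hits 1, so not a primitive root.
g = 5: 5^20 ≡ 1 — hits 1, so not a primitive root.
g = 6: 6^20 ≡ 40; 6^8 ≡ 10 — none is 1, so 6 is a primitive root.
So 6 is the smallest generator of (Z/41Z)^×.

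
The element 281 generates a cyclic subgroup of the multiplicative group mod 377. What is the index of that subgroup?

12

By Lagrange's theorem, ord_377(281) divides φ(377) = φ(13·29) = (13−1)·(29−1) = 12·28 = 336 = 2^4 · 3 · 7.
Divisors of 336: 1, 2, 3, 4, 6, 7, 8, 12, 14, 16, 21, 24, 28, 42, 48, 56, 84, 112, 168, 336.
Evaluate successive powers at the divisors of 336:
281^1 ≡ 281 (mod 377)
281^2 ≡ 168 (mod 377)
281^3 ≡ 83 (mod 377)
281^4 ≡ 326 (mod 377)
281^6 ≡ 103 (mod 377)
281^7 ≡ 291 (mod 377)
281^8 ≡ 339 (mod 377)
281^12 ≡ 53 (mod 377)
281^14 ≡ 233 (mod 377)
281^16 ≡ 313 (mod 377)
281^21 ≡ 320 (mod 377)
281^24 ≡ 170 (mod 377)
281^28 ≡ 1 (mod 377) ✓
So ord_377(281) = 28, hence |⟨281⟩| = 28.
[(Z/377Z)^× : ⟨281⟩] = 336/28 = 12.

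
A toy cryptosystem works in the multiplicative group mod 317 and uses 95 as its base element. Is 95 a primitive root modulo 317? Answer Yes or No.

φ(317) = 317 − 1 = 316 = 2^2 · 79.
It suffices to check that the order of 95 is not a proper divisor of 316: compute 95^(316/q) for q ∈ {2, 79}.
95^158 ≡ 1 (mod 317)  [q = 2: ≡ 1 ✗]
95^4 ≡ 11 (mod 317)  [q = 79: ≢ 1 ✓]
The check at q = 2 fails, so 95 generates a proper subgroup.

No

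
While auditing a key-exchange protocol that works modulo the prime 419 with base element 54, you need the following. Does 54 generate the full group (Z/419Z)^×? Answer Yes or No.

Yes

φ(419) = 419 − 1 = 418 = 2 · 11 · 19.
It suffices to check that the order of 54 is not a proper divisor of 418: compute 54^(418/q) for q ∈ {2, 11, 19}.
54^209 ≡ 418 (mod 419)  [q = 2: ≢ 1 ✓]
54^38 ≡ 348 (mod 419)  [q = 11: ≢ 1 ✓]
54^22 ≡ 199 (mod 419)  [q = 19: ≢ 1 ✓]
All checks pass, so 54 has order 418 and is a primitive root modulo 419.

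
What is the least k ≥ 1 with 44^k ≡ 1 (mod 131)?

By Lagrange's theorem, ord_131(44) divides φ(131) = 131 − 1 = 130 = 2 · 5 · 13.
Divisors of 130: 1, 2, 5, 10, 13, 26, 65, 130.
Test each divisor d:
44^1 ≡ 44 (mod 131)
44^2 ≡ 102 (mod 131)
44^5 ≡ 62 (mod 131)
44^10 ≡ 45 (mod 131)
44^13 ≡ 89 (mod 131)
44^26 ≡ 61 (mod 131)
44^65 ≡ 1 (mod 131) ✓
So ord_131(44) = 65.

65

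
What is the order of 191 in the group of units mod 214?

The order of 191 must divide φ(214) = φ(2)·φ(107) = 1·106 = 106 = 2 · 53.
Divisors of 106: 1, 2, 53, 106.
Evaluate successive powers at the divisors of 106:
191^1 ≡ 191
191^2 ≡ 101
191^53 ≡ 213
191^106 ≡ 1
The smallest such exponent is 106, so the order of 191 is 106.

106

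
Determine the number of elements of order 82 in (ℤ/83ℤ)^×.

φ(83) = 83 − 1 = 82 = 2 · 41.
(Z/83Z)^× is cyclic (|G| = 82); a cyclic group of order m has exactly φ(d) elements of each order d | m, and none otherwise.
82 = 2 · 41 divides 82, and φ(82) = 40.

40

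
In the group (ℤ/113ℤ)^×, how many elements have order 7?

φ(113) = 113 − 1 = 112 = 2^4 · 7.
Since (Z/113Z)^× is cyclic of order 112, the number of elements of order d is φ(d) when d | 112 and 0 otherwise.
7 | 112, and φ(7) = 7 − 1 = 6.

6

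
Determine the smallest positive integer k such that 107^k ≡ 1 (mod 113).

112

By Lagrange's theorem, ord_113(107) divides φ(113) = 113 − 1 = 112 = 2^4 · 7.
Divisors of 112: 1, 2, 4, 7, 8, 14, 16, 28, 56, 112.
Evaluate successive powers at the divisors of 112:
107^1 ≡ 107 (mod 113)
107^2 ≡ 36 (mod 113)
107^4 ≡ 53 (mod 113)
107^7 ≡ 78 (mod 113)
107^8 ≡ 97 (mod 113)
107^14 ≡ 95 (mod 113)
107^16 ≡ 30 (mod 113)
107^28 ≡ 98 (mod 113)
107^56 ≡ 112 (mod 113)
107^112 ≡ 1 (mod 113) ✓
So ord_113(107) = 112.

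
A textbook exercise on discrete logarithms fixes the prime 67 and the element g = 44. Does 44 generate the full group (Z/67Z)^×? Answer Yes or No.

Yes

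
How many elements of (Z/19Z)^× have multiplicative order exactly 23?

0

φ(19) = 19 − 1 = 18 = 2 · 3^2.
Since (Z/19Z)^× is cyclic of order 18, the number of elements of order d is φ(d) when d | 18 and 0 otherwise.
23 does not divide 18, so no element of (Z/19Z)^× has order 23.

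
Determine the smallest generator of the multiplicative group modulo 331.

3

φ(331) = 331 − 1 = 330 = 2 · 3 · 5 · 11.
Test candidates g = 2, 3, … against the prime factors q ∈ {2, 3, 5, 11} of φ(331): g is a generator iff g^(330/q) ≢ 1 for every such q.
g = 2: 2^165 ≡ 330; 2^110 ≡ 299; 2^66 ≡ 64; 2^30 ≡ 1 — hits 1, so not a primitive root.
g = 3: 3^165 ≡ 330; 3^110 ≡ 299; 3^66 ≡ 64; 3^30 ≡ 270 — none is 1, so 3 is a primitive root.
So 3 is the smallest generator of (Z/331Z)^×.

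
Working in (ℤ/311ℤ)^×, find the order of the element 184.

ord(184) | φ(311) = 311 − 1 = 310 = 2 · 5 · 31.
Divisors of 310: 1, 2, 5, 10, 31, 62, 155, 310.
Test each divisor d:
184^1 ≡ 184 (mod 311)
184^2 ≡ 268 (mod 311)
184^5 ≡ 293 (mod 311)
184^10 ≡ 13 (mod 311)
184^31 ≡ 259 (mod 311)
184^62 ≡ 216 (mod 311)
184^155 ≡ 310 (mod 311)
184^310 ≡ 1 (mod 311) ✓
Therefore the multiplicative order of 184 modulo 311 is 310.

310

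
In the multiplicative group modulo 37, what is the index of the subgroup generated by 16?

ord(16) | φ(37) = 37 − 1 = 36 = 2^2 · 3^2.
Divisors of 36: 1, 2, 3, 4, 6, 9, 12, 18, 36.
Evaluate successive powers at the divisors of 36:
16^1 ≡ 16 (mod 37)
16^2 ≡ 34 (mod 37)
16^3 ≡ 26 (mod 37)
16^4 ≡ 9 (mod 37)
16^6 ≡ 10 (mod 37)
16^9 ≡ 1 (mod 37) ✓
So ord_37(16) = 9, hence |⟨16⟩| = 9.
[(Z/37Z)^× : ⟨16⟩] = 36/9 = 4.

4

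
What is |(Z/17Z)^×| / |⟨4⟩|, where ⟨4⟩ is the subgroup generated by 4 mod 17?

The order of 4 must divide φ(17) = 17 − 1 = 16 = 2^4.
Divisors of 16: 1, 2, 4, 8, 16.
Compute 4^d (mod 17) for the divisors d until we hit 1:
4^1 ≡ 4 (mod 17)
4^2 ≡ 16 (mod 17)
4^4 ≡ 1 (mod 17) ✓
So ord_17(4) = 4, hence |⟨4⟩| = 4.
The index is φ(17) / ord(4) = 16 / 4 = 4.

4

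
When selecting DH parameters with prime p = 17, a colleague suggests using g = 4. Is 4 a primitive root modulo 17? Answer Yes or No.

φ(17) = 17 − 1 = 16 = 2^4.
4 is a primitive root mod 17 iff 4^(φ(17)/q) ≢ 1 for every prime q | φ(17), i.e. q ∈ {2}.
4^8 ≡ 1 (mod 17)  [q = 2: ≡ 1 ✗]
4^8 ≡ 1 shows ord(4) | 8, strictly less than φ(17); not a primitive root.

No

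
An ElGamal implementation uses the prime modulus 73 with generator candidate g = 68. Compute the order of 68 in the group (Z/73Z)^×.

72

By Lagrange's theorem, ord_73(68) divides φ(73) = 73 − 1 = 72 = 2^3 · 3^2.
Divisors of 72: 1, 2, 3, 4, 6, 8, 9, 12, 18, 24, 36, 72.
Check 68^d mod 73 for each divisor in increasing order:
68^1 ≡ 68 (mod 73)
68^2 ≡ 25 (mod 73)
68^3 ≡ 21 (mod 73)
68^4 ≡ 41 (mod 73)
68^6 ≡ 3 (mod 73)
68^8 ≡ 2 (mod 73)
68^9 ≡ 63 (mod 73)
68^12 ≡ 9 (mod 73)
68^18 ≡ 27 (mod 73)
68^24 ≡ 8 (mod 73)
68^36 ≡ 72 (mod 73)
68^72 ≡ 1 (mod 73) ✓
The smallest such exponent is 72, so the order of 68 is 72.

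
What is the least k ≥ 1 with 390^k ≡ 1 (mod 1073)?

252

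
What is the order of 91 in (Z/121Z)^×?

By Lagrange's theorem, ord_121(91) divides φ(121) = φ(11^2) = 11·(11−1) = 110 = 2 · 5 · 11.
Divisors of 110: 1, 2, 5, 10, 11, 22, 55, 110.
Test each divisor d:
91^1 ≡ 91
91^2 ≡ 53
91^5 ≡ 67
91^10 ≡ 12
91^11 ≡ 3
91^22 ≡ 9
91^55 ≡ 1
So ord_121(91) = 55.

55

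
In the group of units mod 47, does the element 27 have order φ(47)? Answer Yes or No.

φ(47) = 47 − 1 = 46 = 2 · 23.
It suffices to check that the order of 27 is not a proper divisor of 46: compute 27^(46/q) for q ∈ {2, 23}.
27^23 ≡ 1 (mod 47)  [q = 2: ≡ 1 ✗]
27^2 ≡ 24 (mod 47)  [q = 23: ≢ 1 ✓]
Since 27^23 ≡ 1, the order of 27 divides 23 < 46, so 27 is not a primitive root.

No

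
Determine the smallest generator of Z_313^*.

10

φ(313) = 313 − 1 = 312 = 2^3 · 3 · 13.
g is a primitive root iff g^(312/q) ≢ 1 (mod 313) for each prime q ∈ {2, 3, 13}.
g = 2: 2^156 ≡ 1 — hits 1, so not a primitive root.
g = 3: 3^156 ≡ 1 — hits 1, so not a primitive root.
g = 4: 4^156 ≡ 1 — hits 1, so not a primitive root.
g = 5: 5^156 ≡ 312; 5^104 ≡ 1 — hits 1, so not a primitive root.
g = 6: 6^156 ≡ 1 — hits 1, so not a primitive root.
g = 7: 7^156 ≡ 312; 7^104 ≡ 1 — hits 1, so not a primitive root.
g = 8: 8^156 ≡ 1 — hits 1, so not a primitive root.
g = 9: 9^156 ≡ 1 — hits 1, so not a primitive root.
g = 10: 10^156 ≡ 312; 10^104 ≡ 214; 10^24 ≡ 103 — none is 1, so 10 is a primitive root.
The smallest primitive root modulo 313 is 10.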